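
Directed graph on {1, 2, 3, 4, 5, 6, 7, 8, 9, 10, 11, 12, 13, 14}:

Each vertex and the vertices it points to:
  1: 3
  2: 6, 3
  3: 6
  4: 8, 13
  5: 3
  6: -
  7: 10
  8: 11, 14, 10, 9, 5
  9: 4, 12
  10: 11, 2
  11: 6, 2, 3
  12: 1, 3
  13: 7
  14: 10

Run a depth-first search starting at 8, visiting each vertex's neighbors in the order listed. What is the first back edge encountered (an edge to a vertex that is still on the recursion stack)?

DFS from 8 (visiting each vertex's neighbors in the order listed); mark gray on enter, black on exit:
8 gray
  11 gray
    6 gray
    6 black
    2 gray
      2→6: 6 black — skip
      3 gray
        3→6: 6 black — skip
      3 black
    2 black
    11→3: 3 black — skip
  11 black
  14 gray
    10 gray
      10→11: 11 black — skip
      10→2: 2 black — skip
    10 black
  14 black
  8→10: 10 black — skip
  9 gray
    4 gray
      4→8: 8 is gray → back edge
First back edge: 4 → 8.

4->8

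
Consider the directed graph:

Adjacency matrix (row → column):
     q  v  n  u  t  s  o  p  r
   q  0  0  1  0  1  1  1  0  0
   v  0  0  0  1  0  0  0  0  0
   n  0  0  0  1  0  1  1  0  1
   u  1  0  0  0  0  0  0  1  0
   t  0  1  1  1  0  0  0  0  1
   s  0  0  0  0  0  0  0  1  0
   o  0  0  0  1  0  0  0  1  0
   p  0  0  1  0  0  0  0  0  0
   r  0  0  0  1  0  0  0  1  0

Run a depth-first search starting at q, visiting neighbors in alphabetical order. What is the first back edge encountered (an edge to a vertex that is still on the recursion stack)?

DFS from q (visiting neighbors in alphabetical order); mark gray on enter, black on exit:
q gray
  n gray
    o gray
      p gray
        p→n: n is gray → back edge
First back edge: p → n.

p→n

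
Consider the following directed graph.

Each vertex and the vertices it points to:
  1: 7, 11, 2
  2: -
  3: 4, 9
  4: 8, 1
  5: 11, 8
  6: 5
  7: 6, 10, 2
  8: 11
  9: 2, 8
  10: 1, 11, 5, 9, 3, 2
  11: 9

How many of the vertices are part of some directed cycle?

A vertex is on a directed cycle iff it belongs to a strongly connected component of size ≥ 2 (or has a self-loop).
The vertices on cycles are {1, 3, 4, 7, 8, 9, 10, 11} — 8 in total.

8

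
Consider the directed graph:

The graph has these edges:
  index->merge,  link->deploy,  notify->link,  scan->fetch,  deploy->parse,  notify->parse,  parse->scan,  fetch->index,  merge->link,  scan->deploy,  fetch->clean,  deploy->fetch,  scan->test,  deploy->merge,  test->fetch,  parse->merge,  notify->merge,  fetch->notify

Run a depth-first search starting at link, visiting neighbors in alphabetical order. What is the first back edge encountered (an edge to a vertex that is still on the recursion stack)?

DFS from link (visiting neighbors in alphabetical order); mark gray on enter, black on exit:
link gray
  deploy gray
    fetch gray
      clean gray
      clean black
      index gray
        merge gray
          merge→link: link is gray → back edge
First back edge: merge → link.

merge→link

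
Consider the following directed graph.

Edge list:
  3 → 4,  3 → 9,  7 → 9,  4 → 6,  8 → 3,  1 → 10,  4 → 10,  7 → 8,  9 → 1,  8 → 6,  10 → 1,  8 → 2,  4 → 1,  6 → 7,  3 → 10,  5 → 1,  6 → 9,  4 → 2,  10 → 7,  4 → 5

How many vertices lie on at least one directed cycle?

9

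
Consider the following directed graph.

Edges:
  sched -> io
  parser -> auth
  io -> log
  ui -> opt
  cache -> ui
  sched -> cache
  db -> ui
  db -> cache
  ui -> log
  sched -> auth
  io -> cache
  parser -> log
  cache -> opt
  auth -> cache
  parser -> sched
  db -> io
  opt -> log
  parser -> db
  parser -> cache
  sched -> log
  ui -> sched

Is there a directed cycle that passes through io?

Yes

io is on a cycle iff io can reach itself via ≥1 edge.
io → cache → ui → sched → io — yes.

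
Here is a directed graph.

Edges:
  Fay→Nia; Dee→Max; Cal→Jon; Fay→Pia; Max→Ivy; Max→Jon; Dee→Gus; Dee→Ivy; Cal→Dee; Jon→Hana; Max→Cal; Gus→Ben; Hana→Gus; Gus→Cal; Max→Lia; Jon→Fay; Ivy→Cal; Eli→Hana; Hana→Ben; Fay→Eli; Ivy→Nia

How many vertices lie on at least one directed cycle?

9

A vertex is on a directed cycle iff it belongs to a strongly connected component of size ≥ 2 (or has a self-loop).
The vertices on cycles are {Cal, Dee, Eli, Fay, Gus, Ivy, Jon, Max, Hana} — 9 in total.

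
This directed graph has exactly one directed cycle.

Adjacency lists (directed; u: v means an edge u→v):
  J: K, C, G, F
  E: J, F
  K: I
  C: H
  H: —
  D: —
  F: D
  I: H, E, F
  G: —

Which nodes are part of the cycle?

DFS with gray/black marking from J:
J gray
  K gray
    I gray
      H gray
      H black
      E gray
        E→J: J is gray → back edge
Back edge closes the cycle J → K → I → E → J; its vertices are {E, I, J, K}.

E, I, J, K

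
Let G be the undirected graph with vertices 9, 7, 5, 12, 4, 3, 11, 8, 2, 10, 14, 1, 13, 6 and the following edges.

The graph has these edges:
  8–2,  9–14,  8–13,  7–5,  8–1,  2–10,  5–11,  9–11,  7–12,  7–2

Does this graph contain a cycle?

DFS, tracking each vertex's parent; an edge to a visited non-parent vertex closes a cycle.
Start from 2:
visit 2 (parent –)
  visit 10 (parent 2)
    10–2: parent, skip
  visit 7 (parent 2)
    7–2: parent, skip
    visit 12 (parent 7)
      12–7: parent, skip
    visit 5 (parent 7)
      visit 11 (parent 5)
        visit 9 (parent 11)
          9–11: parent, skip
          visit 14 (parent 9)
            14–9: parent, skip
        11–5: parent, skip
      5–7: parent, skip
  visit 8 (parent 2)
    visit 1 (parent 8)
      1–8: parent, skip
    8–2: parent, skip
    visit 13 (parent 8)
      13–8: parent, skip
visit 4 (parent –)
visit 3 (parent –)
visit 6 (parent –)
No non-parent visited neighbor found — the graph is a forest.

No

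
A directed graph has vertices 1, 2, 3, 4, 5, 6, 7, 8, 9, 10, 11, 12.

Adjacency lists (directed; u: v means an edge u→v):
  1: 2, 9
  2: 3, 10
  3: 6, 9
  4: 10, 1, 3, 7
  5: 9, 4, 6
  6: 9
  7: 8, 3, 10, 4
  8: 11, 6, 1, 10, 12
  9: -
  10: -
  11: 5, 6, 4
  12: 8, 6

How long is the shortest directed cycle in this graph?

2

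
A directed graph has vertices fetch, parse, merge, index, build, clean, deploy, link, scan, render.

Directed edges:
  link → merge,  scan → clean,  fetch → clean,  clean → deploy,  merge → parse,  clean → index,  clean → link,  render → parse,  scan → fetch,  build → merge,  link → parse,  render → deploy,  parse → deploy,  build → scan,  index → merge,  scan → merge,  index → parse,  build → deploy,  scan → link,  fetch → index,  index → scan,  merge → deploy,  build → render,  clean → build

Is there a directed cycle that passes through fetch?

Yes

fetch is on a cycle iff fetch can reach itself via ≥1 edge.
fetch → index → scan → fetch — yes.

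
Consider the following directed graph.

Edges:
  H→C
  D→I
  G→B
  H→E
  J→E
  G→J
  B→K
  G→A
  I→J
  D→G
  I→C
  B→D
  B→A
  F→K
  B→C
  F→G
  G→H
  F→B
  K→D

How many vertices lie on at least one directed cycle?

A vertex is on a directed cycle iff it belongs to a strongly connected component of size ≥ 2 (or has a self-loop).
The vertices on cycles are {B, D, G, K} — 4 in total.

4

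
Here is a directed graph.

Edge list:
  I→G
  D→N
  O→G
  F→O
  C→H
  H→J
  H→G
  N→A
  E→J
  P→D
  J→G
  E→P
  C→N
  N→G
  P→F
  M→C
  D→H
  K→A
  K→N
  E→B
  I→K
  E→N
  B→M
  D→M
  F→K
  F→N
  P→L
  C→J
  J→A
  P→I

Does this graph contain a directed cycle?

No

DFS with white/gray/black marking, starting from K:
K gray
  A gray
  A black
  N gray
    N→A: A black — skip
    G gray
    G black
  N black
K black
B gray
  M gray
    C gray
      C→N: N black — skip
      H gray
        H→G: G black — skip
        J gray
          J→G: G black — skip
          J→A: A black — skip
        J black
      H black
      C→J: J black — skip
    C black
  M black
B black
D gray
  D→N: N black — skip
  D→H: H black — skip
  D→M: M black — skip
D black
E gray
  E→N: N black — skip
  E→J: J black — skip
  P gray
    F gray
      O gray
        O→G: G black — skip
      O black
      F→N: N black — skip
      F→K: K black — skip
    F black
    L gray
    L black
    I gray
      I→G: G black — skip
      I→K: K black — skip
    I black
    P→D: D black — skip
  P black
  E→B: B black — skip
E black
Every edge goes to a white or black vertex — no back edge, so the graph is acyclic.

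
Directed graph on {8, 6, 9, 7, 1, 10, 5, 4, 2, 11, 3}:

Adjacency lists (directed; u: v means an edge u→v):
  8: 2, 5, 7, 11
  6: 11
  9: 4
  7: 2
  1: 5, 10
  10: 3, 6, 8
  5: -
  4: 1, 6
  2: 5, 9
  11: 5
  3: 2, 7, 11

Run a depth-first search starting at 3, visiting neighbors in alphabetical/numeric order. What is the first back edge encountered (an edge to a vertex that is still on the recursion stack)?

10->3

DFS from 3 (visiting neighbors in alphabetical/numeric order); mark gray on enter, black on exit:
3 gray
  2 gray
    5 gray
    5 black
    9 gray
      4 gray
        1 gray
          1→5: 5 black — skip
          10 gray
            10→3: 3 is gray → back edge
First back edge: 10 → 3.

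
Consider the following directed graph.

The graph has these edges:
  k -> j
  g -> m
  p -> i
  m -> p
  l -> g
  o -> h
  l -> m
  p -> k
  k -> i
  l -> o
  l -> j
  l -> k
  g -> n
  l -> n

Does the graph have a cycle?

No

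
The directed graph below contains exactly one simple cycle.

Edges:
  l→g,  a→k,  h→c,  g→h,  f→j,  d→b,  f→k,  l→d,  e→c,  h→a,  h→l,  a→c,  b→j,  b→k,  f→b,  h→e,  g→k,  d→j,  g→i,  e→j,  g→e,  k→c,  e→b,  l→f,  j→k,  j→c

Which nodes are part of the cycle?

DFS with gray/black marking from l:
l gray
  g gray
    h gray
      e gray
        j gray
          c gray
          c black
          k gray
            k→c: c black — skip
          k black
        j black
        b gray
          b→k: k black — skip
          b→j: j black — skip
        b black
        e→c: c black — skip
      e black
      a gray
        a→k: k black — skip
        a→c: c black — skip
      a black
      h→l: l is gray → back edge
Back edge closes the cycle l → g → h → l; its vertices are {g, h, l}.

g, h, l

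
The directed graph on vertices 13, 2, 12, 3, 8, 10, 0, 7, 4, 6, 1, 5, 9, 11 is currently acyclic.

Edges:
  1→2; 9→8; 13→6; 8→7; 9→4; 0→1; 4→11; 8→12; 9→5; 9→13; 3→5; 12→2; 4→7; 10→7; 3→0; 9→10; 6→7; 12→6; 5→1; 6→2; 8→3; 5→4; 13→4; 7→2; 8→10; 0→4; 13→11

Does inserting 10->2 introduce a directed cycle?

No

Adding 10→2 creates a cycle iff 2 can already reach 10.
Explore from 2: no path reaches 10. The graph stays acyclic.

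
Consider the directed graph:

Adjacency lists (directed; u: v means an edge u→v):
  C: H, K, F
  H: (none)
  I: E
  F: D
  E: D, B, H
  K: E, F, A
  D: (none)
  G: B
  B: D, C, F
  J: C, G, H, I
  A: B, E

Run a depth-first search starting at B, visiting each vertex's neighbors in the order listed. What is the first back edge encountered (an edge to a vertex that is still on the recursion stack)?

DFS from B (visiting each vertex's neighbors in the order listed); mark gray on enter, black on exit:
B gray
  D gray
  D black
  C gray
    H gray
    H black
    K gray
      E gray
        E→D: D black — skip
        E→B: B is gray → back edge
First back edge: E → B.

E->B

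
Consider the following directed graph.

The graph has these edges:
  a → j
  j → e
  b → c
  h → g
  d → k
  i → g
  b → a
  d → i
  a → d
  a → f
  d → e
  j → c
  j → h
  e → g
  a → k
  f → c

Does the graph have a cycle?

No

DFS with white/gray/black marking, starting from d:
d gray
  i gray
    g gray
    g black
  i black
  k gray
  k black
  e gray
    e→g: g black — skip
  e black
d black
a gray
  j gray
    h gray
      h→g: g black — skip
    h black
    c gray
    c black
    j→e: e black — skip
  j black
  a→d: d black — skip
  f gray
    f→c: c black — skip
  f black
  a→k: k black — skip
a black
b gray
  b→a: a black — skip
  b→c: c black — skip
b black
Every edge goes to a white or black vertex — no back edge, so the graph is acyclic.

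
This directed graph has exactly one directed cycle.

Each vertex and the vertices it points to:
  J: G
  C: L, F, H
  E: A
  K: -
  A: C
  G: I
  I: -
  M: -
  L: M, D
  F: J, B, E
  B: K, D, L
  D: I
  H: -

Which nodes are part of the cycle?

DFS with gray/black marking from F:
F gray
  J gray
    G gray
      I gray
      I black
    G black
  J black
  B gray
    K gray
    K black
    D gray
      D→I: I black — skip
    D black
    L gray
      M gray
      M black
      L→D: D black — skip
    L black
  B black
  E gray
    A gray
      C gray
        C→L: L black — skip
        C→F: F is gray → back edge
Back edge closes the cycle F → E → A → C → F; its vertices are {A, C, E, F}.

A, C, E, F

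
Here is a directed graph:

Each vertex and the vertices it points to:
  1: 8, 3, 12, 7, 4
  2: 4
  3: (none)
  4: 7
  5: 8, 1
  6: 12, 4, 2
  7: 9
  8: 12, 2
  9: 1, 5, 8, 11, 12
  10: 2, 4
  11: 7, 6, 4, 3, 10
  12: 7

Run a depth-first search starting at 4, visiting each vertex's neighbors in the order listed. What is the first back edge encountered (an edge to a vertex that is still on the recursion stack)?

12→7

DFS from 4 (visiting each vertex's neighbors in the order listed); mark gray on enter, black on exit:
4 gray
  7 gray
    9 gray
      1 gray
        8 gray
          12 gray
            12→7: 7 is gray → back edge
First back edge: 12 → 7.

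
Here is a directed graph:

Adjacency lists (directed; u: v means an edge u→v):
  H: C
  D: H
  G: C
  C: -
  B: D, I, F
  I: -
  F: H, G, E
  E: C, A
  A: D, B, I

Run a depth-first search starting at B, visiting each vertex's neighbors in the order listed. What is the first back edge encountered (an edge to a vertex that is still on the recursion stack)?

A->B

DFS from B (visiting each vertex's neighbors in the order listed); mark gray on enter, black on exit:
B gray
  D gray
    H gray
      C gray
      C black
    H black
  D black
  I gray
  I black
  F gray
    F→H: H black — skip
    G gray
      G→C: C black — skip
    G black
    E gray
      E→C: C black — skip
      A gray
        A→D: D black — skip
        A→B: B is gray → back edge
First back edge: A → B.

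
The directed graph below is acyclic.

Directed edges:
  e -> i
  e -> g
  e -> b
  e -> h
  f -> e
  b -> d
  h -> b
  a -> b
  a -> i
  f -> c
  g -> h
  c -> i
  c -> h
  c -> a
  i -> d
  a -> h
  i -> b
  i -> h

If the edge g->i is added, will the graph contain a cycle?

No

Adding g→i creates a cycle iff i can already reach g.
Explore from i: no path reaches g. The graph stays acyclic.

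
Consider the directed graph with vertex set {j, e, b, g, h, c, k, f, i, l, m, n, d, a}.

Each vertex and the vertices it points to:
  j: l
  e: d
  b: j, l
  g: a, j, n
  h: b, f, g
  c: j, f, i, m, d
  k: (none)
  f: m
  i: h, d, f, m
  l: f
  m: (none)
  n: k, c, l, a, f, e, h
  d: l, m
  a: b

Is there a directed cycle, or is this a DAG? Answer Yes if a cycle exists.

Yes

DFS with white/gray/black marking, starting from f:
f gray
  m gray
  m black
f black
j gray
  l gray
    l→f: f black — skip
  l black
j black
e gray
  d gray
    d→l: l black — skip
    d→m: m black — skip
  d black
e black
b gray
  b→j: j black — skip
  b→l: l black — skip
b black
g gray
  a gray
    a→b: b black — skip
  a black
  g→j: j black — skip
  n gray
    k gray
    k black
    c gray
      c→j: j black — skip
      c→f: f black — skip
      i gray
        h gray
          h→b: b black — skip
          h→f: f black — skip
          h→g: g is gray → back edge
Back edge found, so a cycle exists: g → n → c → i → h → g.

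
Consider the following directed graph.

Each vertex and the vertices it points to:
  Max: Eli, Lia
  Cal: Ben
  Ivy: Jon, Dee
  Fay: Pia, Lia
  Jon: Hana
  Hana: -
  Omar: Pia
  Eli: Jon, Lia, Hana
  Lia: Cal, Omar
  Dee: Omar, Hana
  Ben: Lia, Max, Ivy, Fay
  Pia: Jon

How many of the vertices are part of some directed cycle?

A vertex is on a directed cycle iff it belongs to a strongly connected component of size ≥ 2 (or has a self-loop).
The vertices on cycles are {Ben, Cal, Eli, Fay, Lia, Max} — 6 in total.

6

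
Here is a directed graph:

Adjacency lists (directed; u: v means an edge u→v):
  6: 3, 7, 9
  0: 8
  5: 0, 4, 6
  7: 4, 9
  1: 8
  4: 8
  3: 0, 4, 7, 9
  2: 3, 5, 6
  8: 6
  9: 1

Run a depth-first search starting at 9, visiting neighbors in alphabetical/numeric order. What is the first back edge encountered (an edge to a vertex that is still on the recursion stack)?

DFS from 9 (visiting neighbors in alphabetical/numeric order); mark gray on enter, black on exit:
9 gray
  1 gray
    8 gray
      6 gray
        3 gray
          0 gray
            0→8: 8 is gray → back edge
First back edge: 0 → 8.

0->8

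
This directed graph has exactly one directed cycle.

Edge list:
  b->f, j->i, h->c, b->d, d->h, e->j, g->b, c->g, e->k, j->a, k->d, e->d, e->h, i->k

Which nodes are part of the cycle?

b, c, d, g, h

DFS with gray/black marking from h:
h gray
  c gray
    g gray
      b gray
        f gray
        f black
        d gray
          d→h: h is gray → back edge
Back edge closes the cycle h → c → g → b → d → h; its vertices are {b, c, d, g, h}.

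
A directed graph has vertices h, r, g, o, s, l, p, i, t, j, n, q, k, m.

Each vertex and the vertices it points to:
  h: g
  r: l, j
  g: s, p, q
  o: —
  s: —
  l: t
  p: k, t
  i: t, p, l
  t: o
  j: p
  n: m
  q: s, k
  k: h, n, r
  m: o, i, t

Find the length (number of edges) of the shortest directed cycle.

For each vertex v, BFS finds the shortest path from v back to v.
The shortest such closed walk is k → h → g → p → k, length 4.

4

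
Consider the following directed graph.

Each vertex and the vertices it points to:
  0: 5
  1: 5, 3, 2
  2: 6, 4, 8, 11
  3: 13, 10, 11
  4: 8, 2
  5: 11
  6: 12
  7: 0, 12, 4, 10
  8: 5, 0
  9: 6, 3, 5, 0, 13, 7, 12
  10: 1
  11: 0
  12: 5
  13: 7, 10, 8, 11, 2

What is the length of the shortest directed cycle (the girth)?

2

For each vertex v, BFS finds the shortest path from v back to v.
The shortest such closed walk is 2 → 4 → 2, length 2.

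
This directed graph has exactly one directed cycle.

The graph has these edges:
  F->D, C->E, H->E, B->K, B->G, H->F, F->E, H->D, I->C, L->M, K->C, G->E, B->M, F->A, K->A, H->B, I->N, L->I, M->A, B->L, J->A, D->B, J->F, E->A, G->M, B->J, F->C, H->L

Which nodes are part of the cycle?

DFS with gray/black marking from D:
D gray
  B gray
    G gray
      M gray
        A gray
        A black
      M black
      E gray
        E→A: A black — skip
      E black
    G black
    J gray
      J→A: A black — skip
      F gray
        F→D: D is gray → back edge
Back edge closes the cycle D → B → J → F → D; its vertices are {B, D, F, J}.

B, D, F, J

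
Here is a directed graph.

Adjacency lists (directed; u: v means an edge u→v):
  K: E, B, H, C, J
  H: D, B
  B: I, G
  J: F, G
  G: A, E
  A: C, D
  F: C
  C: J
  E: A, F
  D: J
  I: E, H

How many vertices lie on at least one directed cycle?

A vertex is on a directed cycle iff it belongs to a strongly connected component of size ≥ 2 (or has a self-loop).
The vertices on cycles are {A, B, C, D, E, F, G, H, I, J} — 10 in total.

10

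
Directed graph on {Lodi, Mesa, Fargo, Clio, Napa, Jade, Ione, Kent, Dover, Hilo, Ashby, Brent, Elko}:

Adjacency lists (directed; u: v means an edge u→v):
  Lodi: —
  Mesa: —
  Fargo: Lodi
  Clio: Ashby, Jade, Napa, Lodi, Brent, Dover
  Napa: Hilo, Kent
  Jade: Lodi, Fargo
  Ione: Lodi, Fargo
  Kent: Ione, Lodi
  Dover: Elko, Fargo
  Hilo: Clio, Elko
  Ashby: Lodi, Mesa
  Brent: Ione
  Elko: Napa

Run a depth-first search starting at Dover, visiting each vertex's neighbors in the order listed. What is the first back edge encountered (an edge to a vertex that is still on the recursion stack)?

Clio->Napa

DFS from Dover (visiting each vertex's neighbors in the order listed); mark gray on enter, black on exit:
Dover gray
  Elko gray
    Napa gray
      Hilo gray
        Clio gray
          Ashby gray
            Lodi gray
            Lodi black
            Mesa gray
            Mesa black
          Ashby black
          Jade gray
            Jade→Lodi: Lodi black — skip
            Fargo gray
              Fargo→Lodi: Lodi black — skip
            Fargo black
          Jade black
          Clio→Napa: Napa is gray → back edge
First back edge: Clio → Napa.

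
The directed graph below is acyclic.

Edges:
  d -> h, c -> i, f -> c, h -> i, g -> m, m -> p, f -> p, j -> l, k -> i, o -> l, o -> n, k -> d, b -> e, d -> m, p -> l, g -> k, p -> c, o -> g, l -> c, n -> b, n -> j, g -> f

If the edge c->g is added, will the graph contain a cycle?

Yes

Adding c→g creates a cycle iff g can already reach c.
Path from g: g → f → c.
So g → … → c → g is a cycle.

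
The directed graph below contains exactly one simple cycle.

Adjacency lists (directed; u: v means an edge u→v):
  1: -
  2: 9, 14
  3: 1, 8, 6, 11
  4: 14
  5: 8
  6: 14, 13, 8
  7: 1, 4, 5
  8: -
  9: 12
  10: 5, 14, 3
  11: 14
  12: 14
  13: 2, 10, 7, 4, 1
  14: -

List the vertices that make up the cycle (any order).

3, 6, 10, 13

DFS with gray/black marking from 13:
13 gray
  2 gray
    9 gray
      12 gray
        14 gray
        14 black
      12 black
    9 black
    2→14: 14 black — skip
  2 black
  10 gray
    5 gray
      8 gray
      8 black
    5 black
    10→14: 14 black — skip
    3 gray
      1 gray
      1 black
      3→8: 8 black — skip
      6 gray
        6→14: 14 black — skip
        6→13: 13 is gray → back edge
Back edge closes the cycle 13 → 10 → 3 → 6 → 13; its vertices are {3, 6, 10, 13}.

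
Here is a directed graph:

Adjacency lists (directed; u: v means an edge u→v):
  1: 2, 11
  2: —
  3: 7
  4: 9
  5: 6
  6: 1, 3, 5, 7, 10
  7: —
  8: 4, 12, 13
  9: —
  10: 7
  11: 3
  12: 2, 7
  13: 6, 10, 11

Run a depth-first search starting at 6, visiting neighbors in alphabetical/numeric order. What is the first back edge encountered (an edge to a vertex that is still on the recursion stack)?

DFS from 6 (visiting neighbors in alphabetical/numeric order); mark gray on enter, black on exit:
6 gray
  1 gray
    2 gray
    2 black
    11 gray
      3 gray
        7 gray
        7 black
      3 black
    11 black
  1 black
  6→3: 3 black — skip
  5 gray
    5→6: 6 is gray → back edge
First back edge: 5 → 6.

5->6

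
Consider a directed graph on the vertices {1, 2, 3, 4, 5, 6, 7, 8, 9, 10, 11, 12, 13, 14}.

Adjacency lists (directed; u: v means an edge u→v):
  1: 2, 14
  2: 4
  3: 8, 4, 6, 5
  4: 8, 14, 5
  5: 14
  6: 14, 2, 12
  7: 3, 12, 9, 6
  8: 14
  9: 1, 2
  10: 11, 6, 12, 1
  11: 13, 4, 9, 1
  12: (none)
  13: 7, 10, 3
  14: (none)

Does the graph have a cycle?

Yes

DFS with white/gray/black marking, starting from 1:
1 gray
  2 gray
    4 gray
      8 gray
        14 gray
        14 black
      8 black
      4→14: 14 black — skip
      5 gray
        5→14: 14 black — skip
      5 black
    4 black
  2 black
  1→14: 14 black — skip
1 black
3 gray
  3→8: 8 black — skip
  3→4: 4 black — skip
  6 gray
    6→14: 14 black — skip
    6→2: 2 black — skip
    12 gray
    12 black
  6 black
  3→5: 5 black — skip
3 black
7 gray
  7→3: 3 black — skip
  7→12: 12 black — skip
  9 gray
    9→1: 1 black — skip
    9→2: 2 black — skip
  9 black
  7→6: 6 black — skip
7 black
10 gray
  11 gray
    13 gray
      13→7: 7 black — skip
      13→10: 10 is gray → back edge
Back edge found, so a cycle exists: 10 → 11 → 13 → 10.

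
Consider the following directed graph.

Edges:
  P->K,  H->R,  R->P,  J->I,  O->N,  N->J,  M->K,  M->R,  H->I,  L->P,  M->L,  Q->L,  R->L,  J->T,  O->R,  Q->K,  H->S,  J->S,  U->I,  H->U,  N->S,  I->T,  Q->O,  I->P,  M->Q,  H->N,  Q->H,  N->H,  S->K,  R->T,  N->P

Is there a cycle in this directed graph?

Yes

DFS with white/gray/black marking, starting from K:
K gray
K black
Q gray
  L gray
    P gray
      P→K: K black — skip
    P black
  L black
  H gray
    S gray
      S→K: K black — skip
    S black
    U gray
      I gray
        T gray
        T black
        I→P: P black — skip
      I black
    U black
    N gray
      N→P: P black — skip
      J gray
        J→I: I black — skip
        J→T: T black — skip
        J→S: S black — skip
      J black
      N→S: S black — skip
      N→H: H is gray → back edge
Back edge found, so a cycle exists: H → N → H.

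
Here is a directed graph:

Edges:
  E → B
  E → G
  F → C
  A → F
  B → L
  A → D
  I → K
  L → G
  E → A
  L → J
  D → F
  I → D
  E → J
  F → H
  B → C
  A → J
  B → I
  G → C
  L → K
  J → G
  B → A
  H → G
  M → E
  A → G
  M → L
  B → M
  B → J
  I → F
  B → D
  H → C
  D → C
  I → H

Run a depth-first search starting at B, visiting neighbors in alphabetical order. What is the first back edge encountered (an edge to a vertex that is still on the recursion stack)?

E→B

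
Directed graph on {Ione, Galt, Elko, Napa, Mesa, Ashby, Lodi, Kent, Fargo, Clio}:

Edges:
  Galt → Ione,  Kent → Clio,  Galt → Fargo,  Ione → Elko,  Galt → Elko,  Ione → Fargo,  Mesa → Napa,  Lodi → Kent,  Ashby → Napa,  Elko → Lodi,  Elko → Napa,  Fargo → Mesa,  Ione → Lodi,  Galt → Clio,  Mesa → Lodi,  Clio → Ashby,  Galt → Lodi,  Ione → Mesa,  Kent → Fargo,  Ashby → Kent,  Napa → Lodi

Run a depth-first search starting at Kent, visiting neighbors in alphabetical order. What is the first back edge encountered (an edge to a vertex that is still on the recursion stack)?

DFS from Kent (visiting neighbors in alphabetical order); mark gray on enter, black on exit:
Kent gray
  Clio gray
    Ashby gray
      Ashby→Kent: Kent is gray → back edge
First back edge: Ashby → Kent.

Ashby->Kent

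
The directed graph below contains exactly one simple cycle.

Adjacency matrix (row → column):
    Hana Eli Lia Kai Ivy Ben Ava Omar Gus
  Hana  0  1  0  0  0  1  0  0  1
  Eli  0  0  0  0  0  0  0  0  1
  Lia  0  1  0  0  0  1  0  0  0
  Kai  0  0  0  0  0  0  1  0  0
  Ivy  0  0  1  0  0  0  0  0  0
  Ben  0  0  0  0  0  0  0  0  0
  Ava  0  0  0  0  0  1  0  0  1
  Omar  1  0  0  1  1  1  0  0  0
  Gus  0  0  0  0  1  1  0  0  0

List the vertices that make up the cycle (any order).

Eli, Gus, Ivy, Lia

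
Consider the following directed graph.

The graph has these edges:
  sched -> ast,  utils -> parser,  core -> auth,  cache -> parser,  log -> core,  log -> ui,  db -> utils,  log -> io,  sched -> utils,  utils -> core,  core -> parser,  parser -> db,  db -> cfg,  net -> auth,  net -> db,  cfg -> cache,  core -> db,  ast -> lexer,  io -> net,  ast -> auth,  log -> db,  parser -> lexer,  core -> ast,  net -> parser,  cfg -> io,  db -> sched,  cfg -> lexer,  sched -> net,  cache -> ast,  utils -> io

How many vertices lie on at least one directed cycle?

A vertex is on a directed cycle iff it belongs to a strongly connected component of size ≥ 2 (or has a self-loop).
The vertices on cycles are {db, io, cfg, net, core, cache, sched, utils, parser} — 9 in total.

9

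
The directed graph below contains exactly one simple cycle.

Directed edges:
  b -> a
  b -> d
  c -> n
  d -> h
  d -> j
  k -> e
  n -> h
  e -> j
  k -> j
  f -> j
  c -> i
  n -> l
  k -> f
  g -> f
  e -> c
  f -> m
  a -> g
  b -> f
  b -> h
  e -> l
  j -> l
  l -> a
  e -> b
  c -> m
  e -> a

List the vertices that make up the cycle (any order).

a, f, g, j, l

DFS with gray/black marking from f:
f gray
  j gray
    l gray
      a gray
        g gray
          g→f: f is gray → back edge
Back edge closes the cycle f → j → l → a → g → f; its vertices are {a, f, g, j, l}.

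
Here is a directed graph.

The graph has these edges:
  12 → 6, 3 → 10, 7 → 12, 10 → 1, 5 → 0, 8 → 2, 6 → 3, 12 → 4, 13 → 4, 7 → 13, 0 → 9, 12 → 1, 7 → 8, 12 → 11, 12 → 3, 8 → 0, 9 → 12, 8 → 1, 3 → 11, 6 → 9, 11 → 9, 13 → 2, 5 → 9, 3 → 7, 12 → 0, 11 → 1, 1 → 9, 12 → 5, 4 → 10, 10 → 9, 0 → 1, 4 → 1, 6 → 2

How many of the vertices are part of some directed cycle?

13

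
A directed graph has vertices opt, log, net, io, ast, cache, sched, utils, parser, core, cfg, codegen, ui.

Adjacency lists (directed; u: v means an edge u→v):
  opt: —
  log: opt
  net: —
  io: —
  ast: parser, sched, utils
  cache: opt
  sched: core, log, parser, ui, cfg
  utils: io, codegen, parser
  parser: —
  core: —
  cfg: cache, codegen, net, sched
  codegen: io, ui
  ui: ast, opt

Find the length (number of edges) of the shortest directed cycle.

2

For each vertex v, BFS finds the shortest path from v back to v.
The shortest such closed walk is sched → cfg → sched, length 2.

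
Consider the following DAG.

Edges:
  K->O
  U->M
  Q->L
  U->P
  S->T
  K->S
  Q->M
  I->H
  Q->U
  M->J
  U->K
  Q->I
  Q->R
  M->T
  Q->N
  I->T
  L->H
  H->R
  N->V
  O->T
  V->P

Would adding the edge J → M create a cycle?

Yes

Adding J→M creates a cycle iff M can already reach J.
Path from M: M → J.
So M → … → J → M is a cycle.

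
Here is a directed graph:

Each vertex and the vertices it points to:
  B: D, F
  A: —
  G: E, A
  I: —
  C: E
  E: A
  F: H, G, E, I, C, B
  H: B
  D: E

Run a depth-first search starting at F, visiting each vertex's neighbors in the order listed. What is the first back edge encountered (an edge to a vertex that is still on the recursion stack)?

B->F

DFS from F (visiting each vertex's neighbors in the order listed); mark gray on enter, black on exit:
F gray
  H gray
    B gray
      D gray
        E gray
          A gray
          A black
        E black
      D black
      B→F: F is gray → back edge
First back edge: B → F.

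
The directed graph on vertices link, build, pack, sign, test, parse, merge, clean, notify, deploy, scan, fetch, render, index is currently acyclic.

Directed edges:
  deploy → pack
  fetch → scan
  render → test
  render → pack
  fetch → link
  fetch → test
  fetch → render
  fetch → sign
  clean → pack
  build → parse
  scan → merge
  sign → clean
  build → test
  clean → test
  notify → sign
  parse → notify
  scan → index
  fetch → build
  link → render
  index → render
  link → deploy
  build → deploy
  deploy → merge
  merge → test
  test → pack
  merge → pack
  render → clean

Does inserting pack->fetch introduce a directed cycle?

Yes

Adding pack→fetch creates a cycle iff fetch can already reach pack.
Path from fetch: fetch → test → pack.
So fetch → … → pack → fetch is a cycle.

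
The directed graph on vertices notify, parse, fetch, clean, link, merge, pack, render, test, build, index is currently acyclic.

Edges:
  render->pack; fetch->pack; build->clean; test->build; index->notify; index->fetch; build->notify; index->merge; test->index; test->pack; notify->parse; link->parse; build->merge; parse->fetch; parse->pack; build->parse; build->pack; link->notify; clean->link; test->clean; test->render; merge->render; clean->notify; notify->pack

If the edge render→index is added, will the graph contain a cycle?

Adding render→index creates a cycle iff index can already reach render.
Path from index: index → merge → render.
So index → … → render → index is a cycle.

Yes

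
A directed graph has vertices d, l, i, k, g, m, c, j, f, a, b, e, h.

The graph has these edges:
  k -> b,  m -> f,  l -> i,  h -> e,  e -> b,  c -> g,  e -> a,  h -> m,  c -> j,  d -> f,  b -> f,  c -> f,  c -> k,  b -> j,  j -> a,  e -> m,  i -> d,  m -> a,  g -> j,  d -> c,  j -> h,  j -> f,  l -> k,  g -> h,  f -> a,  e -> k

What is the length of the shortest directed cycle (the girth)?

For each vertex v, BFS finds the shortest path from v back to v.
The shortest such closed walk is b → j → h → e → b, length 4.

4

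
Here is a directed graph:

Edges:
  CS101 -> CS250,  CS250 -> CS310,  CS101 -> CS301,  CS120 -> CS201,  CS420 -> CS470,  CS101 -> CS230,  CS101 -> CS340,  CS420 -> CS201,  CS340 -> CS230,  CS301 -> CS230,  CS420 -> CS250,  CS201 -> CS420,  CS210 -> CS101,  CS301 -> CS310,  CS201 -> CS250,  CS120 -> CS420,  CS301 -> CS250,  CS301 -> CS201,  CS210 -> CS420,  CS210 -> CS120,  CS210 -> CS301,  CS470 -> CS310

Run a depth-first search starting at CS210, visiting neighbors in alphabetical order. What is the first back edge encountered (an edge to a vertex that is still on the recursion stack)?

DFS from CS210 (visiting neighbors in alphabetical order); mark gray on enter, black on exit:
CS210 gray
  CS101 gray
    CS230 gray
    CS230 black
    CS250 gray
      CS310 gray
      CS310 black
    CS250 black
    CS301 gray
      CS201 gray
        CS201→CS250: CS250 black — skip
        CS420 gray
          CS420→CS201: CS201 is gray → back edge
First back edge: CS420 → CS201.

CS420→CS201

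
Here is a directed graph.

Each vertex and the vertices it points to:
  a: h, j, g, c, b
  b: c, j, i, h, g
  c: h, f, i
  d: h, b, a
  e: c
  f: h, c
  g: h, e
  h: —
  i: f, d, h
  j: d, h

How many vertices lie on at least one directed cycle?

A vertex is on a directed cycle iff it belongs to a strongly connected component of size ≥ 2 (or has a self-loop).
The vertices on cycles are {a, b, c, d, e, f, g, i, j} — 9 in total.

9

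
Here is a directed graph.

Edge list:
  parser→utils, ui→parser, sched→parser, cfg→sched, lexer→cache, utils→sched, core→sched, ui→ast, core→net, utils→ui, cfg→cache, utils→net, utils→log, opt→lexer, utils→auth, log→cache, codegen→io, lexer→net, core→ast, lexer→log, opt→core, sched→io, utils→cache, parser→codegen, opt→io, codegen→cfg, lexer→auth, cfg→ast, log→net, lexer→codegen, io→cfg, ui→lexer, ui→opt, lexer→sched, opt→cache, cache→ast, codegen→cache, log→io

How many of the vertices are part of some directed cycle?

11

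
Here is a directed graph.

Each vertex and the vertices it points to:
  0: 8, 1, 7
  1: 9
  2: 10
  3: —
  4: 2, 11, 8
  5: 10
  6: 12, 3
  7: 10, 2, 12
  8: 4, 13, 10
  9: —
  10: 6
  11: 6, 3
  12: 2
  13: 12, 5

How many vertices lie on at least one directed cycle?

A vertex is on a directed cycle iff it belongs to a strongly connected component of size ≥ 2 (or has a self-loop).
The vertices on cycles are {2, 4, 6, 8, 10, 12} — 6 in total.

6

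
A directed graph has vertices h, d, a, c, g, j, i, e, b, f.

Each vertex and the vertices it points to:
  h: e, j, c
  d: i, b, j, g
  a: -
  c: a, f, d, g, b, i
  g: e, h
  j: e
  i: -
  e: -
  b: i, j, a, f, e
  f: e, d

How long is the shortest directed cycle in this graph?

For each vertex v, BFS finds the shortest path from v back to v.
The shortest such closed walk is c → g → h → c, length 3.

3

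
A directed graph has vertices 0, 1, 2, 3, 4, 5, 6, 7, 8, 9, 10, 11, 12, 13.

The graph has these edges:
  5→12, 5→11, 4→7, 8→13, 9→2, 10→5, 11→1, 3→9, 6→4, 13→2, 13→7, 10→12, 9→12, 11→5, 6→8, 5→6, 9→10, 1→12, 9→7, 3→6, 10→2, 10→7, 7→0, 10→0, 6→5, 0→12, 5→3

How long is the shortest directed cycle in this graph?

2

For each vertex v, BFS finds the shortest path from v back to v.
The shortest such closed walk is 11 → 5 → 11, length 2.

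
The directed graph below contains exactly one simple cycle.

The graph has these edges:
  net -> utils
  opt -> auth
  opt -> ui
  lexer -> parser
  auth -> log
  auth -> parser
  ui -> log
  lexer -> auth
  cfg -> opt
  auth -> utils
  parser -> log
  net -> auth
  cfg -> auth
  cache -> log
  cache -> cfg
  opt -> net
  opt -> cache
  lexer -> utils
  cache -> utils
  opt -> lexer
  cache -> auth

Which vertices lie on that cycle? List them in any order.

cfg, opt, cache

DFS with gray/black marking from cfg:
cfg gray
  opt gray
    lexer gray
      parser gray
        log gray
        log black
      parser black
      auth gray
        auth→parser: parser black — skip
        auth→log: log black — skip
        utils gray
        utils black
      auth black
      lexer→utils: utils black — skip
    lexer black
    net gray
      net→utils: utils black — skip
      net→auth: auth black — skip
    net black
    cache gray
      cache→utils: utils black — skip
      cache→log: log black — skip
      cache→auth: auth black — skip
      cache→cfg: cfg is gray → back edge
Back edge closes the cycle cfg → opt → cache → cfg; its vertices are {cfg, opt, cache}.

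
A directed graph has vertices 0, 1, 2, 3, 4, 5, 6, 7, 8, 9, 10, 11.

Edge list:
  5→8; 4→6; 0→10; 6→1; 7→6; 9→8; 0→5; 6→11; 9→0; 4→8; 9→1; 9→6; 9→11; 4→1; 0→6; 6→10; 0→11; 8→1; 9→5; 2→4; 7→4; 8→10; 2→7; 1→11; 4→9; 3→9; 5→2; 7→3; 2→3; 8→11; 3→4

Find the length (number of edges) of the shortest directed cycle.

4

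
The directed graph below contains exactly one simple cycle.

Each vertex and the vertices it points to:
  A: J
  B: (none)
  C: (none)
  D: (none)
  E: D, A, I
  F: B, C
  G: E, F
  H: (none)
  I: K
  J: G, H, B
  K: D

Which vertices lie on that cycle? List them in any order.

A, E, G, J

DFS with gray/black marking from E:
E gray
  D gray
  D black
  A gray
    J gray
      G gray
        G→E: E is gray → back edge
Back edge closes the cycle E → A → J → G → E; its vertices are {A, E, G, J}.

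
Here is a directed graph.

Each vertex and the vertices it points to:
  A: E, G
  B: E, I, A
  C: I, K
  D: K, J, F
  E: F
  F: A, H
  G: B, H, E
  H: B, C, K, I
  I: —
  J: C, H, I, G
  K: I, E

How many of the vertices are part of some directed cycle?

8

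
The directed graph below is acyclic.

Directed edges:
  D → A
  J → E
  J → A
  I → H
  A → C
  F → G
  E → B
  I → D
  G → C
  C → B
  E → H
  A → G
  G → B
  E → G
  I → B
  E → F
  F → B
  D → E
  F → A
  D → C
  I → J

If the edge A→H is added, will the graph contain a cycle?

Adding A→H creates a cycle iff H can already reach A.
Explore from H: no path reaches A. The graph stays acyclic.

No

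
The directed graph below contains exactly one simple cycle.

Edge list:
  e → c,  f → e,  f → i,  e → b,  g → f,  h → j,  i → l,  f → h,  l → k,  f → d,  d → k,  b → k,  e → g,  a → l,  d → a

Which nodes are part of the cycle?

DFS with gray/black marking from f:
f gray
  d gray
    k gray
    k black
    a gray
      l gray
        l→k: k black — skip
      l black
    a black
  d black
  i gray
    i→l: l black — skip
  i black
  h gray
    j gray
    j black
  h black
  e gray
    b gray
      b→k: k black — skip
    b black
    g gray
      g→f: f is gray → back edge
Back edge closes the cycle f → e → g → f; its vertices are {e, f, g}.

e, f, g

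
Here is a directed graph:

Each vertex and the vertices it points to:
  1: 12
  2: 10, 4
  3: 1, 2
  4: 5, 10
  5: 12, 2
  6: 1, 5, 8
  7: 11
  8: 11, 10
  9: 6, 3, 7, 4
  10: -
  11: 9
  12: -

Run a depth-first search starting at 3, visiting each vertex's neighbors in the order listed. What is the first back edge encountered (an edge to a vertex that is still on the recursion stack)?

5→2

DFS from 3 (visiting each vertex's neighbors in the order listed); mark gray on enter, black on exit:
3 gray
  1 gray
    12 gray
    12 black
  1 black
  2 gray
    10 gray
    10 black
    4 gray
      5 gray
        5→12: 12 black — skip
        5→2: 2 is gray → back edge
First back edge: 5 → 2.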